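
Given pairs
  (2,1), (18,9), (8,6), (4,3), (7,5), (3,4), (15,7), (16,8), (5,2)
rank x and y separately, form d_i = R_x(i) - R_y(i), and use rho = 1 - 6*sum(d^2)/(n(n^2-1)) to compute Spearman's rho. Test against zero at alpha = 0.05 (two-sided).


Step 1: Rank x and y separately (midranks; no ties here).
rank(x): 2->1, 18->9, 8->6, 4->3, 7->5, 3->2, 15->7, 16->8, 5->4
rank(y): 1->1, 9->9, 6->6, 3->3, 5->5, 4->4, 7->7, 8->8, 2->2
Step 2: d_i = R_x(i) - R_y(i); compute d_i^2.
  (1-1)^2=0, (9-9)^2=0, (6-6)^2=0, (3-3)^2=0, (5-5)^2=0, (2-4)^2=4, (7-7)^2=0, (8-8)^2=0, (4-2)^2=4
sum(d^2) = 8.
Step 3: rho = 1 - 6*8 / (9*(9^2 - 1)) = 1 - 48/720 = 0.933333.
Step 4: Under H0, t = rho * sqrt((n-2)/(1-rho^2)) = 6.8783 ~ t(7).
Step 5: Two-sided p-value from the t-distribution with 7 df = 0.000236.
Step 6: alpha = 0.05. reject H0.

rho = 0.9333, p = 0.000236, reject H0 at alpha = 0.05.


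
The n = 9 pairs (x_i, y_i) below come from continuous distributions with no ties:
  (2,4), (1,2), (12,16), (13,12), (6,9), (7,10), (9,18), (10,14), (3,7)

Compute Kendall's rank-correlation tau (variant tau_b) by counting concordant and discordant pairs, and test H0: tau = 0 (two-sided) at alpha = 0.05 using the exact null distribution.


Step 1: Enumerate the 36 unordered pairs (i,j) with i<j and classify each by sign(x_j-x_i) * sign(y_j-y_i).
  (1,2):dx=-1,dy=-2->C; (1,3):dx=+10,dy=+12->C; (1,4):dx=+11,dy=+8->C; (1,5):dx=+4,dy=+5->C
  (1,6):dx=+5,dy=+6->C; (1,7):dx=+7,dy=+14->C; (1,8):dx=+8,dy=+10->C; (1,9):dx=+1,dy=+3->C
  (2,3):dx=+11,dy=+14->C; (2,4):dx=+12,dy=+10->C; (2,5):dx=+5,dy=+7->C; (2,6):dx=+6,dy=+8->C
  (2,7):dx=+8,dy=+16->C; (2,8):dx=+9,dy=+12->C; (2,9):dx=+2,dy=+5->C; (3,4):dx=+1,dy=-4->D
  (3,5):dx=-6,dy=-7->C; (3,6):dx=-5,dy=-6->C; (3,7):dx=-3,dy=+2->D; (3,8):dx=-2,dy=-2->C
  (3,9):dx=-9,dy=-9->C; (4,5):dx=-7,dy=-3->C; (4,6):dx=-6,dy=-2->C; (4,7):dx=-4,dy=+6->D
  (4,8):dx=-3,dy=+2->D; (4,9):dx=-10,dy=-5->C; (5,6):dx=+1,dy=+1->C; (5,7):dx=+3,dy=+9->C
  (5,8):dx=+4,dy=+5->C; (5,9):dx=-3,dy=-2->C; (6,7):dx=+2,dy=+8->C; (6,8):dx=+3,dy=+4->C
  (6,9):dx=-4,dy=-3->C; (7,8):dx=+1,dy=-4->D; (7,9):dx=-6,dy=-11->C; (8,9):dx=-7,dy=-7->C
Step 2: C = 31, D = 5, total pairs = 36.
Step 3: tau = (C - D)/(n(n-1)/2) = (31 - 5)/36 = 0.722222.
Step 4: Exact two-sided p-value (enumerate n! = 362880 permutations of y under H0): p = 0.005886.
Step 5: alpha = 0.05. reject H0.

tau_b = 0.7222 (C=31, D=5), p = 0.005886, reject H0.


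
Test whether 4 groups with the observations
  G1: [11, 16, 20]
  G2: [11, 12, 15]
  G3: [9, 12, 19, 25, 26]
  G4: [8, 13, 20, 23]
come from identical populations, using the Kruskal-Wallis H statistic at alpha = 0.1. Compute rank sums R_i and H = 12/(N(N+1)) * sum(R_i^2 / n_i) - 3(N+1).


Step 1: Combine all N = 15 observations and assign midranks.
sorted (value, group, rank): (8,G4,1), (9,G3,2), (11,G1,3.5), (11,G2,3.5), (12,G2,5.5), (12,G3,5.5), (13,G4,7), (15,G2,8), (16,G1,9), (19,G3,10), (20,G1,11.5), (20,G4,11.5), (23,G4,13), (25,G3,14), (26,G3,15)
Step 2: Sum ranks within each group.
R_1 = 24 (n_1 = 3)
R_2 = 17 (n_2 = 3)
R_3 = 46.5 (n_3 = 5)
R_4 = 32.5 (n_4 = 4)
Step 3: H = 12/(N(N+1)) * sum(R_i^2/n_i) - 3(N+1)
     = 12/(15*16) * (24^2/3 + 17^2/3 + 46.5^2/5 + 32.5^2/4) - 3*16
     = 0.050000 * 984.846 - 48
     = 1.242292.
Step 4: Ties present; correction factor C = 1 - 18/(15^3 - 15) = 0.994643. Corrected H = 1.242292 / 0.994643 = 1.248983.
Step 5: Under H0, H ~ chi^2(3); p-value = 0.741282.
Step 6: alpha = 0.1. fail to reject H0.

H = 1.2490, df = 3, p = 0.741282, fail to reject H0.


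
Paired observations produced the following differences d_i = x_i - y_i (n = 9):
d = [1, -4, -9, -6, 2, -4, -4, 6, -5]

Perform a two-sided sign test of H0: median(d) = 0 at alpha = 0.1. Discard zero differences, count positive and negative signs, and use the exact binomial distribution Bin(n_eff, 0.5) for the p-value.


Step 1: Discard zero differences. Original n = 9; n_eff = number of nonzero differences = 9.
Nonzero differences (with sign): +1, -4, -9, -6, +2, -4, -4, +6, -5
Step 2: Count signs: positive = 3, negative = 6.
Step 3: Under H0: P(positive) = 0.5, so the number of positives S ~ Bin(9, 0.5).
Step 4: Two-sided exact p-value = sum of Bin(9,0.5) probabilities at or below the observed probability = 0.507812.
Step 5: alpha = 0.1. fail to reject H0.

n_eff = 9, pos = 3, neg = 6, p = 0.507812, fail to reject H0.


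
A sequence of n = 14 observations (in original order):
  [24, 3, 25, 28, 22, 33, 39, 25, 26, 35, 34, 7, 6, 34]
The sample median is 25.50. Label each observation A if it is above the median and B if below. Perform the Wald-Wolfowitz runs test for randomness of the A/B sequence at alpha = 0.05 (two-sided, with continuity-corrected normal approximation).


Step 1: Compute median = 25.50; label A = above, B = below.
Labels in order: BBBABAABAAABBA  (n_A = 7, n_B = 7)
Step 2: Count runs R = 8.
Step 3: Under H0 (random ordering), E[R] = 2*n_A*n_B/(n_A+n_B) + 1 = 2*7*7/14 + 1 = 8.0000.
        Var[R] = 2*n_A*n_B*(2*n_A*n_B - n_A - n_B) / ((n_A+n_B)^2 * (n_A+n_B-1)) = 8232/2548 = 3.2308.
        SD[R] = 1.7974.
Step 4: R = E[R], so z = 0 with no continuity correction.
Step 5: Two-sided p-value via normal approximation = 2*(1 - Phi(|z|)) = 1.000000.
Step 6: alpha = 0.05. fail to reject H0.

R = 8, z = 0.0000, p = 1.000000, fail to reject H0.


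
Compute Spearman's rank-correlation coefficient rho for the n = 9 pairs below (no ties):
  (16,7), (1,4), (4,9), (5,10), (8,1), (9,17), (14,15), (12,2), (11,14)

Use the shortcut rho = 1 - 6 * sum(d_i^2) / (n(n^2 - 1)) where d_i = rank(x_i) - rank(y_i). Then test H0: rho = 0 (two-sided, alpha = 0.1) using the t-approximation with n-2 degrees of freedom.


Step 1: Rank x and y separately (midranks; no ties here).
rank(x): 16->9, 1->1, 4->2, 5->3, 8->4, 9->5, 14->8, 12->7, 11->6
rank(y): 7->4, 4->3, 9->5, 10->6, 1->1, 17->9, 15->8, 2->2, 14->7
Step 2: d_i = R_x(i) - R_y(i); compute d_i^2.
  (9-4)^2=25, (1-3)^2=4, (2-5)^2=9, (3-6)^2=9, (4-1)^2=9, (5-9)^2=16, (8-8)^2=0, (7-2)^2=25, (6-7)^2=1
sum(d^2) = 98.
Step 3: rho = 1 - 6*98 / (9*(9^2 - 1)) = 1 - 588/720 = 0.183333.
Step 4: Under H0, t = rho * sqrt((n-2)/(1-rho^2)) = 0.4934 ~ t(7).
Step 5: Two-sided p-value from the t-distribution with 7 df = 0.636820.
Step 6: alpha = 0.1. fail to reject H0.

rho = 0.1833, p = 0.636820, fail to reject H0 at alpha = 0.1.


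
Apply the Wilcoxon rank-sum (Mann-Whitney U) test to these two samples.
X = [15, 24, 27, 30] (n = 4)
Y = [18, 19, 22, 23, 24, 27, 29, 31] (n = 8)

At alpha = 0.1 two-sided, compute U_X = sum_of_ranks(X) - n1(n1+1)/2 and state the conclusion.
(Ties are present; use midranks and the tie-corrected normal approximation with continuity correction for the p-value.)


Step 1: Combine and sort all 12 observations; assign midranks.
sorted (value, group): (15,X), (18,Y), (19,Y), (22,Y), (23,Y), (24,X), (24,Y), (27,X), (27,Y), (29,Y), (30,X), (31,Y)
ranks: 15->1, 18->2, 19->3, 22->4, 23->5, 24->6.5, 24->6.5, 27->8.5, 27->8.5, 29->10, 30->11, 31->12
Step 2: Rank sum for X: R1 = 1 + 6.5 + 8.5 + 11 = 27.
Step 3: U_X = R1 - n1(n1+1)/2 = 27 - 4*5/2 = 27 - 10 = 17.
       U_Y = n1*n2 - U_X = 32 - 17 = 15.
Step 4: Ties are present, so use the tie-corrected normal approximation (with continuity correction) for the p-value.
Step 5: p-value = 0.932087; compare to alpha = 0.1. fail to reject H0.

U_X = 17, p = 0.932087, fail to reject H0 at alpha = 0.1.


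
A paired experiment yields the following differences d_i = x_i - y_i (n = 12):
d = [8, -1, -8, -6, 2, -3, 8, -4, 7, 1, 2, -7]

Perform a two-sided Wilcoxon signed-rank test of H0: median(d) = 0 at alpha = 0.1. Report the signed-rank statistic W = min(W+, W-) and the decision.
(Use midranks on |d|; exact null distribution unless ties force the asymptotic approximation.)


Step 1: Drop any zero differences (none here) and take |d_i|.
|d| = [8, 1, 8, 6, 2, 3, 8, 4, 7, 1, 2, 7]
Step 2: Midrank |d_i| (ties get averaged ranks).
ranks: |8|->11, |1|->1.5, |8|->11, |6|->7, |2|->3.5, |3|->5, |8|->11, |4|->6, |7|->8.5, |1|->1.5, |2|->3.5, |7|->8.5
Step 3: Attach original signs; sum ranks with positive sign and with negative sign.
W+ = 11 + 3.5 + 11 + 8.5 + 1.5 + 3.5 = 39
W- = 1.5 + 11 + 7 + 5 + 6 + 8.5 = 39
(Check: W+ + W- = 78 should equal n(n+1)/2 = 78.)
Step 4: Test statistic W = min(W+, W-) = 39.
Step 5: Ties in |d|, so use the tie-corrected normal approximation.
        E[W] = n(n+1)/4 = 12*13/4 = 39.
        Tie groups: |d|=1 (t=2), |d|=2 (t=2), |d|=7 (t=2), |d|=8 (t=3); sum(t^3 - t) = 42.
        Var[W] = n(n+1)(2n+1)/24 - sum(t^3-t)/48 = 3900/24 - 42/48 = 161.625.
        z = (W - E[W]) / sqrt(Var[W]) = (39 - 39) / 12.7132 = 0.0000.
        Two-sided p = 2*Phi(z) = 1.000000.
Step 6: alpha = 0.1. fail to reject H0.

W+ = 39, W- = 39, W = min = 39, p = 1.000000, fail to reject H0.


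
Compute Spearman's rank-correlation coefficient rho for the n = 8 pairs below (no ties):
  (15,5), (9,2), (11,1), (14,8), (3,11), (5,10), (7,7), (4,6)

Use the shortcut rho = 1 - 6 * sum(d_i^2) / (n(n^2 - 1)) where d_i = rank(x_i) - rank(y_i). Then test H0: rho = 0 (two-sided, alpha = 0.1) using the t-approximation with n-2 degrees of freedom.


Step 1: Rank x and y separately (midranks; no ties here).
rank(x): 15->8, 9->5, 11->6, 14->7, 3->1, 5->3, 7->4, 4->2
rank(y): 5->3, 2->2, 1->1, 8->6, 11->8, 10->7, 7->5, 6->4
Step 2: d_i = R_x(i) - R_y(i); compute d_i^2.
  (8-3)^2=25, (5-2)^2=9, (6-1)^2=25, (7-6)^2=1, (1-8)^2=49, (3-7)^2=16, (4-5)^2=1, (2-4)^2=4
sum(d^2) = 130.
Step 3: rho = 1 - 6*130 / (8*(8^2 - 1)) = 1 - 780/504 = -0.547619.
Step 4: Under H0, t = rho * sqrt((n-2)/(1-rho^2)) = -1.6031 ~ t(6).
Step 5: Two-sided p-value from the t-distribution with 6 df = 0.160026.
Step 6: alpha = 0.1. fail to reject H0.

rho = -0.5476, p = 0.160026, fail to reject H0 at alpha = 0.1.


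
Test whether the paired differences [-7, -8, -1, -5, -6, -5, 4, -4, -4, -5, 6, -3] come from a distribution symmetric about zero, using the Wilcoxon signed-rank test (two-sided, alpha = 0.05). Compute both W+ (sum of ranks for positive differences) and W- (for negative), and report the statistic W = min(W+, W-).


Step 1: Drop any zero differences (none here) and take |d_i|.
|d| = [7, 8, 1, 5, 6, 5, 4, 4, 4, 5, 6, 3]
Step 2: Midrank |d_i| (ties get averaged ranks).
ranks: |7|->11, |8|->12, |1|->1, |5|->7, |6|->9.5, |5|->7, |4|->4, |4|->4, |4|->4, |5|->7, |6|->9.5, |3|->2
Step 3: Attach original signs; sum ranks with positive sign and with negative sign.
W+ = 4 + 9.5 = 13.5
W- = 11 + 12 + 1 + 7 + 9.5 + 7 + 4 + 4 + 7 + 2 = 64.5
(Check: W+ + W- = 78 should equal n(n+1)/2 = 78.)
Step 4: Test statistic W = min(W+, W-) = 13.5.
Step 5: Ties in |d|, so use the tie-corrected normal approximation.
        E[W] = n(n+1)/4 = 12*13/4 = 39.
        Tie groups: |d|=4 (t=3), |d|=5 (t=3), |d|=6 (t=2); sum(t^3 - t) = 54.
        Var[W] = n(n+1)(2n+1)/24 - sum(t^3-t)/48 = 3900/24 - 54/48 = 161.375.
        z = (W - E[W]) / sqrt(Var[W]) = (13.5 - 39) / 12.7033 = -2.0073.
        Two-sided p = 2*Phi(z) = 0.044713.
Step 6: alpha = 0.05. reject H0.

W+ = 13.5, W- = 64.5, W = min = 13.5, p = 0.044713, reject H0.


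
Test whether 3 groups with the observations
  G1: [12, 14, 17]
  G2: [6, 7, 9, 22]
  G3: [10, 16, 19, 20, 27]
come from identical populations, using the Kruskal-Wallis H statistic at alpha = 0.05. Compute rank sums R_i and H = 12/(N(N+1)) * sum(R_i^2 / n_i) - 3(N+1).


Step 1: Combine all N = 12 observations and assign midranks.
sorted (value, group, rank): (6,G2,1), (7,G2,2), (9,G2,3), (10,G3,4), (12,G1,5), (14,G1,6), (16,G3,7), (17,G1,8), (19,G3,9), (20,G3,10), (22,G2,11), (27,G3,12)
Step 2: Sum ranks within each group.
R_1 = 19 (n_1 = 3)
R_2 = 17 (n_2 = 4)
R_3 = 42 (n_3 = 5)
Step 3: H = 12/(N(N+1)) * sum(R_i^2/n_i) - 3(N+1)
     = 12/(12*13) * (19^2/3 + 17^2/4 + 42^2/5) - 3*13
     = 0.076923 * 545.383 - 39
     = 2.952564.
Step 4: No ties, so H is used without correction.
Step 5: Under H0, H ~ chi^2(2); p-value = 0.228486.
Step 6: alpha = 0.05. fail to reject H0.

H = 2.9526, df = 2, p = 0.228486, fail to reject H0.


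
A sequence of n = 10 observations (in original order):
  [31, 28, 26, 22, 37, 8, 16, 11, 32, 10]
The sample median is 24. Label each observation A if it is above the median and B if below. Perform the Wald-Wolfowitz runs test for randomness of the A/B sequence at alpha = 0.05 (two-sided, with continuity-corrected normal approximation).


Step 1: Compute median = 24; label A = above, B = below.
Labels in order: AAABABBBAB  (n_A = 5, n_B = 5)
Step 2: Count runs R = 6.
Step 3: Under H0 (random ordering), E[R] = 2*n_A*n_B/(n_A+n_B) + 1 = 2*5*5/10 + 1 = 6.0000.
        Var[R] = 2*n_A*n_B*(2*n_A*n_B - n_A - n_B) / ((n_A+n_B)^2 * (n_A+n_B-1)) = 2000/900 = 2.2222.
        SD[R] = 1.4907.
Step 4: R = E[R], so z = 0 with no continuity correction.
Step 5: Two-sided p-value via normal approximation = 2*(1 - Phi(|z|)) = 1.000000.
Step 6: alpha = 0.05. fail to reject H0.

R = 6, z = 0.0000, p = 1.000000, fail to reject H0.


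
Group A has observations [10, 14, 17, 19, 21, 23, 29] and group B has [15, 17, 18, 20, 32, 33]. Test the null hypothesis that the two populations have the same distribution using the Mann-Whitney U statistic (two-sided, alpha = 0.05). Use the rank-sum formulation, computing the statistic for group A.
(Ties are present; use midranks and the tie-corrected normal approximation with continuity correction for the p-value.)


Step 1: Combine and sort all 13 observations; assign midranks.
sorted (value, group): (10,X), (14,X), (15,Y), (17,X), (17,Y), (18,Y), (19,X), (20,Y), (21,X), (23,X), (29,X), (32,Y), (33,Y)
ranks: 10->1, 14->2, 15->3, 17->4.5, 17->4.5, 18->6, 19->7, 20->8, 21->9, 23->10, 29->11, 32->12, 33->13
Step 2: Rank sum for X: R1 = 1 + 2 + 4.5 + 7 + 9 + 10 + 11 = 44.5.
Step 3: U_X = R1 - n1(n1+1)/2 = 44.5 - 7*8/2 = 44.5 - 28 = 16.5.
       U_Y = n1*n2 - U_X = 42 - 16.5 = 25.5.
Step 4: Ties are present, so use the tie-corrected normal approximation (with continuity correction) for the p-value.
Step 5: p-value = 0.567176; compare to alpha = 0.05. fail to reject H0.

U_X = 16.5, p = 0.567176, fail to reject H0 at alpha = 0.05.


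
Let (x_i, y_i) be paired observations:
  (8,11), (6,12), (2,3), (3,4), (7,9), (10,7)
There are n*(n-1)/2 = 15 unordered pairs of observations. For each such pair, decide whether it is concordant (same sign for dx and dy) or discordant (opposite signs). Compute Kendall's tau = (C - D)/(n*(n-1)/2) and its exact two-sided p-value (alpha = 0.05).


Step 1: Enumerate the 15 unordered pairs (i,j) with i<j and classify each by sign(x_j-x_i) * sign(y_j-y_i).
  (1,2):dx=-2,dy=+1->D; (1,3):dx=-6,dy=-8->C; (1,4):dx=-5,dy=-7->C; (1,5):dx=-1,dy=-2->C
  (1,6):dx=+2,dy=-4->D; (2,3):dx=-4,dy=-9->C; (2,4):dx=-3,dy=-8->C; (2,5):dx=+1,dy=-3->D
  (2,6):dx=+4,dy=-5->D; (3,4):dx=+1,dy=+1->C; (3,5):dx=+5,dy=+6->C; (3,6):dx=+8,dy=+4->C
  (4,5):dx=+4,dy=+5->C; (4,6):dx=+7,dy=+3->C; (5,6):dx=+3,dy=-2->D
Step 2: C = 10, D = 5, total pairs = 15.
Step 3: tau = (C - D)/(n(n-1)/2) = (10 - 5)/15 = 0.333333.
Step 4: Exact two-sided p-value (enumerate n! = 720 permutations of y under H0): p = 0.469444.
Step 5: alpha = 0.05. fail to reject H0.

tau_b = 0.3333 (C=10, D=5), p = 0.469444, fail to reject H0.


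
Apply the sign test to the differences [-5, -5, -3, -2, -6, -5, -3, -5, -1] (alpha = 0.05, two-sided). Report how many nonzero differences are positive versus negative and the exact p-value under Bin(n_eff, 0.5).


Step 1: Discard zero differences. Original n = 9; n_eff = number of nonzero differences = 9.
Nonzero differences (with sign): -5, -5, -3, -2, -6, -5, -3, -5, -1
Step 2: Count signs: positive = 0, negative = 9.
Step 3: Under H0: P(positive) = 0.5, so the number of positives S ~ Bin(9, 0.5).
Step 4: Two-sided exact p-value = sum of Bin(9,0.5) probabilities at or below the observed probability = 0.003906.
Step 5: alpha = 0.05. reject H0.

n_eff = 9, pos = 0, neg = 9, p = 0.003906, reject H0.


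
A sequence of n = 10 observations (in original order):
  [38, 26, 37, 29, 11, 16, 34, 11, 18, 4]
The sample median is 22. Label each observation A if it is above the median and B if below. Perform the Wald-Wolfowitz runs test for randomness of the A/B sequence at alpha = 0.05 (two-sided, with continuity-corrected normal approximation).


Step 1: Compute median = 22; label A = above, B = below.
Labels in order: AAAABBABBB  (n_A = 5, n_B = 5)
Step 2: Count runs R = 4.
Step 3: Under H0 (random ordering), E[R] = 2*n_A*n_B/(n_A+n_B) + 1 = 2*5*5/10 + 1 = 6.0000.
        Var[R] = 2*n_A*n_B*(2*n_A*n_B - n_A - n_B) / ((n_A+n_B)^2 * (n_A+n_B-1)) = 2000/900 = 2.2222.
        SD[R] = 1.4907.
Step 4: Continuity-corrected z = (R + 0.5 - E[R]) / SD[R] = (4 + 0.5 - 6.0000) / 1.4907 = -1.0062.
Step 5: Two-sided p-value via normal approximation = 2*(1 - Phi(|z|)) = 0.314305.
Step 6: alpha = 0.05. fail to reject H0.

R = 4, z = -1.0062, p = 0.314305, fail to reject H0.


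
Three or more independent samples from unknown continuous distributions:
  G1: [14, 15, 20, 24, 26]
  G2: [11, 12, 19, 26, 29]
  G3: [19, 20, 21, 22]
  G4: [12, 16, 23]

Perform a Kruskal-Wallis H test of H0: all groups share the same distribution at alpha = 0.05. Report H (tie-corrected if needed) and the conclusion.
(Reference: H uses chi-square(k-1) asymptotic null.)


Step 1: Combine all N = 17 observations and assign midranks.
sorted (value, group, rank): (11,G2,1), (12,G2,2.5), (12,G4,2.5), (14,G1,4), (15,G1,5), (16,G4,6), (19,G2,7.5), (19,G3,7.5), (20,G1,9.5), (20,G3,9.5), (21,G3,11), (22,G3,12), (23,G4,13), (24,G1,14), (26,G1,15.5), (26,G2,15.5), (29,G2,17)
Step 2: Sum ranks within each group.
R_1 = 48 (n_1 = 5)
R_2 = 43.5 (n_2 = 5)
R_3 = 40 (n_3 = 4)
R_4 = 21.5 (n_4 = 3)
Step 3: H = 12/(N(N+1)) * sum(R_i^2/n_i) - 3(N+1)
     = 12/(17*18) * (48^2/5 + 43.5^2/5 + 40^2/4 + 21.5^2/3) - 3*18
     = 0.039216 * 1393.33 - 54
     = 0.640523.
Step 4: Ties present; correction factor C = 1 - 24/(17^3 - 17) = 0.995098. Corrected H = 0.640523 / 0.995098 = 0.643678.
Step 5: Under H0, H ~ chi^2(3); p-value = 0.886364.
Step 6: alpha = 0.05. fail to reject H0.

H = 0.6437, df = 3, p = 0.886364, fail to reject H0.


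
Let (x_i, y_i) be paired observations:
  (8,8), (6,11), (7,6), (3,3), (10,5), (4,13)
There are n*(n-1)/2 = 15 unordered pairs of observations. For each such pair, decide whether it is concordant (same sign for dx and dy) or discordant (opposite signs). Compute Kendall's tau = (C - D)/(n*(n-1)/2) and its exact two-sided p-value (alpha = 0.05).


Step 1: Enumerate the 15 unordered pairs (i,j) with i<j and classify each by sign(x_j-x_i) * sign(y_j-y_i).
  (1,2):dx=-2,dy=+3->D; (1,3):dx=-1,dy=-2->C; (1,4):dx=-5,dy=-5->C; (1,5):dx=+2,dy=-3->D
  (1,6):dx=-4,dy=+5->D; (2,3):dx=+1,dy=-5->D; (2,4):dx=-3,dy=-8->C; (2,5):dx=+4,dy=-6->D
  (2,6):dx=-2,dy=+2->D; (3,4):dx=-4,dy=-3->C; (3,5):dx=+3,dy=-1->D; (3,6):dx=-3,dy=+7->D
  (4,5):dx=+7,dy=+2->C; (4,6):dx=+1,dy=+10->C; (5,6):dx=-6,dy=+8->D
Step 2: C = 6, D = 9, total pairs = 15.
Step 3: tau = (C - D)/(n(n-1)/2) = (6 - 9)/15 = -0.200000.
Step 4: Exact two-sided p-value (enumerate n! = 720 permutations of y under H0): p = 0.719444.
Step 5: alpha = 0.05. fail to reject H0.

tau_b = -0.2000 (C=6, D=9), p = 0.719444, fail to reject H0.


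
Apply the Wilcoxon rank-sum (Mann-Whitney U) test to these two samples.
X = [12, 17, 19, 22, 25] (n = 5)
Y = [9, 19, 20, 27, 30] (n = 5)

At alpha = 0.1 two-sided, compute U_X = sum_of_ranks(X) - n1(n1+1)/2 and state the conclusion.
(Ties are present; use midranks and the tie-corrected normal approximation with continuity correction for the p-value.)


Step 1: Combine and sort all 10 observations; assign midranks.
sorted (value, group): (9,Y), (12,X), (17,X), (19,X), (19,Y), (20,Y), (22,X), (25,X), (27,Y), (30,Y)
ranks: 9->1, 12->2, 17->3, 19->4.5, 19->4.5, 20->6, 22->7, 25->8, 27->9, 30->10
Step 2: Rank sum for X: R1 = 2 + 3 + 4.5 + 7 + 8 = 24.5.
Step 3: U_X = R1 - n1(n1+1)/2 = 24.5 - 5*6/2 = 24.5 - 15 = 9.5.
       U_Y = n1*n2 - U_X = 25 - 9.5 = 15.5.
Step 4: Ties are present, so use the tie-corrected normal approximation (with continuity correction) for the p-value.
Step 5: p-value = 0.600402; compare to alpha = 0.1. fail to reject H0.

U_X = 9.5, p = 0.600402, fail to reject H0 at alpha = 0.1.


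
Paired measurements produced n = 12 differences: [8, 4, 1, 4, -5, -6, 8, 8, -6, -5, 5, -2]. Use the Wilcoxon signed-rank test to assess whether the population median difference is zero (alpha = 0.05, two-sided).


Step 1: Drop any zero differences (none here) and take |d_i|.
|d| = [8, 4, 1, 4, 5, 6, 8, 8, 6, 5, 5, 2]
Step 2: Midrank |d_i| (ties get averaged ranks).
ranks: |8|->11, |4|->3.5, |1|->1, |4|->3.5, |5|->6, |6|->8.5, |8|->11, |8|->11, |6|->8.5, |5|->6, |5|->6, |2|->2
Step 3: Attach original signs; sum ranks with positive sign and with negative sign.
W+ = 11 + 3.5 + 1 + 3.5 + 11 + 11 + 6 = 47
W- = 6 + 8.5 + 8.5 + 6 + 2 = 31
(Check: W+ + W- = 78 should equal n(n+1)/2 = 78.)
Step 4: Test statistic W = min(W+, W-) = 31.
Step 5: Ties in |d|, so use the tie-corrected normal approximation.
        E[W] = n(n+1)/4 = 12*13/4 = 39.
        Tie groups: |d|=4 (t=2), |d|=5 (t=3), |d|=6 (t=2), |d|=8 (t=3); sum(t^3 - t) = 60.
        Var[W] = n(n+1)(2n+1)/24 - sum(t^3-t)/48 = 3900/24 - 60/48 = 161.25.
        z = (W - E[W]) / sqrt(Var[W]) = (31 - 39) / 12.6984 = -0.6300.
        Two-sided p = 2*Phi(z) = 0.528695.
Step 6: alpha = 0.05. fail to reject H0.

W+ = 47, W- = 31, W = min = 31, p = 0.528695, fail to reject H0.


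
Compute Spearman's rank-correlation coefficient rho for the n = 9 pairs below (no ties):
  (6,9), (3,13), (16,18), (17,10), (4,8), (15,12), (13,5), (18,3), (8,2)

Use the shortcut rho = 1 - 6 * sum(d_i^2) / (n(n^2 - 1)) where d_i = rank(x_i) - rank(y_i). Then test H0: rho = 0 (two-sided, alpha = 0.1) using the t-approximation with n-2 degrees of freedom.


Step 1: Rank x and y separately (midranks; no ties here).
rank(x): 6->3, 3->1, 16->7, 17->8, 4->2, 15->6, 13->5, 18->9, 8->4
rank(y): 9->5, 13->8, 18->9, 10->6, 8->4, 12->7, 5->3, 3->2, 2->1
Step 2: d_i = R_x(i) - R_y(i); compute d_i^2.
  (3-5)^2=4, (1-8)^2=49, (7-9)^2=4, (8-6)^2=4, (2-4)^2=4, (6-7)^2=1, (5-3)^2=4, (9-2)^2=49, (4-1)^2=9
sum(d^2) = 128.
Step 3: rho = 1 - 6*128 / (9*(9^2 - 1)) = 1 - 768/720 = -0.066667.
Step 4: Under H0, t = rho * sqrt((n-2)/(1-rho^2)) = -0.1768 ~ t(7).
Step 5: Two-sided p-value from the t-distribution with 7 df = 0.864690.
Step 6: alpha = 0.1. fail to reject H0.

rho = -0.0667, p = 0.864690, fail to reject H0 at alpha = 0.1.


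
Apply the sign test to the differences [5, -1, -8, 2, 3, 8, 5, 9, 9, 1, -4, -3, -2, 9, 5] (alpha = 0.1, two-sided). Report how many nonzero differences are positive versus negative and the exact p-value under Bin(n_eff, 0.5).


Step 1: Discard zero differences. Original n = 15; n_eff = number of nonzero differences = 15.
Nonzero differences (with sign): +5, -1, -8, +2, +3, +8, +5, +9, +9, +1, -4, -3, -2, +9, +5
Step 2: Count signs: positive = 10, negative = 5.
Step 3: Under H0: P(positive) = 0.5, so the number of positives S ~ Bin(15, 0.5).
Step 4: Two-sided exact p-value = sum of Bin(15,0.5) probabilities at or below the observed probability = 0.301758.
Step 5: alpha = 0.1. fail to reject H0.

n_eff = 15, pos = 10, neg = 5, p = 0.301758, fail to reject H0.


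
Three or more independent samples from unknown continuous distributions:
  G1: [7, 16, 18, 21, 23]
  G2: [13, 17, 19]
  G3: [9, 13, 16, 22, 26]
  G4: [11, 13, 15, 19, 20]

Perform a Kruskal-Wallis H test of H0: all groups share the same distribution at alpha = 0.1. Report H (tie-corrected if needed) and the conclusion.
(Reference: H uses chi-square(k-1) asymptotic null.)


Step 1: Combine all N = 18 observations and assign midranks.
sorted (value, group, rank): (7,G1,1), (9,G3,2), (11,G4,3), (13,G2,5), (13,G3,5), (13,G4,5), (15,G4,7), (16,G1,8.5), (16,G3,8.5), (17,G2,10), (18,G1,11), (19,G2,12.5), (19,G4,12.5), (20,G4,14), (21,G1,15), (22,G3,16), (23,G1,17), (26,G3,18)
Step 2: Sum ranks within each group.
R_1 = 52.5 (n_1 = 5)
R_2 = 27.5 (n_2 = 3)
R_3 = 49.5 (n_3 = 5)
R_4 = 41.5 (n_4 = 5)
Step 3: H = 12/(N(N+1)) * sum(R_i^2/n_i) - 3(N+1)
     = 12/(18*19) * (52.5^2/5 + 27.5^2/3 + 49.5^2/5 + 41.5^2/5) - 3*19
     = 0.035088 * 1637.83 - 57
     = 0.467836.
Step 4: Ties present; correction factor C = 1 - 36/(18^3 - 18) = 0.993808. Corrected H = 0.467836 / 0.993808 = 0.470751.
Step 5: Under H0, H ~ chi^2(3); p-value = 0.925269.
Step 6: alpha = 0.1. fail to reject H0.

H = 0.4708, df = 3, p = 0.925269, fail to reject H0.


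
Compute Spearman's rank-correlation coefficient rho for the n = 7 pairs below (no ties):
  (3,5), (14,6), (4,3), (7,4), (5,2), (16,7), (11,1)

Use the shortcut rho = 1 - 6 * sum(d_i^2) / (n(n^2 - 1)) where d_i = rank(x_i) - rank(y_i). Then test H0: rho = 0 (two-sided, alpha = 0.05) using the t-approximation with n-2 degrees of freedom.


Step 1: Rank x and y separately (midranks; no ties here).
rank(x): 3->1, 14->6, 4->2, 7->4, 5->3, 16->7, 11->5
rank(y): 5->5, 6->6, 3->3, 4->4, 2->2, 7->7, 1->1
Step 2: d_i = R_x(i) - R_y(i); compute d_i^2.
  (1-5)^2=16, (6-6)^2=0, (2-3)^2=1, (4-4)^2=0, (3-2)^2=1, (7-7)^2=0, (5-1)^2=16
sum(d^2) = 34.
Step 3: rho = 1 - 6*34 / (7*(7^2 - 1)) = 1 - 204/336 = 0.392857.
Step 4: Under H0, t = rho * sqrt((n-2)/(1-rho^2)) = 0.9553 ~ t(5).
Step 5: Two-sided p-value from the t-distribution with 5 df = 0.383317.
Step 6: alpha = 0.05. fail to reject H0.

rho = 0.3929, p = 0.383317, fail to reject H0 at alpha = 0.05.


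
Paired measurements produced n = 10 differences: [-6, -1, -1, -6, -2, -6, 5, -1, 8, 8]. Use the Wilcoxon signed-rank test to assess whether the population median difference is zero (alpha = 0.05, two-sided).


Step 1: Drop any zero differences (none here) and take |d_i|.
|d| = [6, 1, 1, 6, 2, 6, 5, 1, 8, 8]
Step 2: Midrank |d_i| (ties get averaged ranks).
ranks: |6|->7, |1|->2, |1|->2, |6|->7, |2|->4, |6|->7, |5|->5, |1|->2, |8|->9.5, |8|->9.5
Step 3: Attach original signs; sum ranks with positive sign and with negative sign.
W+ = 5 + 9.5 + 9.5 = 24
W- = 7 + 2 + 2 + 7 + 4 + 7 + 2 = 31
(Check: W+ + W- = 55 should equal n(n+1)/2 = 55.)
Step 4: Test statistic W = min(W+, W-) = 24.
Step 5: Ties in |d|, so use the tie-corrected normal approximation.
        E[W] = n(n+1)/4 = 10*11/4 = 27.5.
        Tie groups: |d|=1 (t=3), |d|=6 (t=3), |d|=8 (t=2); sum(t^3 - t) = 54.
        Var[W] = n(n+1)(2n+1)/24 - sum(t^3-t)/48 = 2310/24 - 54/48 = 95.125.
        z = (W - E[W]) / sqrt(Var[W]) = (24 - 27.5) / 9.7532 = -0.3589.
        Two-sided p = 2*Phi(z) = 0.719703.
Step 6: alpha = 0.05. fail to reject H0.

W+ = 24, W- = 31, W = min = 24, p = 0.719703, fail to reject H0.


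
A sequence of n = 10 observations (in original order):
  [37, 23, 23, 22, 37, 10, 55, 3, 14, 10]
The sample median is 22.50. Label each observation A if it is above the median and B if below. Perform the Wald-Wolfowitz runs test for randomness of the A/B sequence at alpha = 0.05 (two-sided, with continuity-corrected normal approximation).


Step 1: Compute median = 22.50; label A = above, B = below.
Labels in order: AAABABABBB  (n_A = 5, n_B = 5)
Step 2: Count runs R = 6.
Step 3: Under H0 (random ordering), E[R] = 2*n_A*n_B/(n_A+n_B) + 1 = 2*5*5/10 + 1 = 6.0000.
        Var[R] = 2*n_A*n_B*(2*n_A*n_B - n_A - n_B) / ((n_A+n_B)^2 * (n_A+n_B-1)) = 2000/900 = 2.2222.
        SD[R] = 1.4907.
Step 4: R = E[R], so z = 0 with no continuity correction.
Step 5: Two-sided p-value via normal approximation = 2*(1 - Phi(|z|)) = 1.000000.
Step 6: alpha = 0.05. fail to reject H0.

R = 6, z = 0.0000, p = 1.000000, fail to reject H0.


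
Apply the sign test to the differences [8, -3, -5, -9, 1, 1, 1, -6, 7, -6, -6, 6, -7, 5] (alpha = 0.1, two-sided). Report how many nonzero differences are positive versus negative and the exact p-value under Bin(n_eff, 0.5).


Step 1: Discard zero differences. Original n = 14; n_eff = number of nonzero differences = 14.
Nonzero differences (with sign): +8, -3, -5, -9, +1, +1, +1, -6, +7, -6, -6, +6, -7, +5
Step 2: Count signs: positive = 7, negative = 7.
Step 3: Under H0: P(positive) = 0.5, so the number of positives S ~ Bin(14, 0.5).
Step 4: Two-sided exact p-value = sum of Bin(14,0.5) probabilities at or below the observed probability = 1.000000.
Step 5: alpha = 0.1. fail to reject H0.

n_eff = 14, pos = 7, neg = 7, p = 1.000000, fail to reject H0.


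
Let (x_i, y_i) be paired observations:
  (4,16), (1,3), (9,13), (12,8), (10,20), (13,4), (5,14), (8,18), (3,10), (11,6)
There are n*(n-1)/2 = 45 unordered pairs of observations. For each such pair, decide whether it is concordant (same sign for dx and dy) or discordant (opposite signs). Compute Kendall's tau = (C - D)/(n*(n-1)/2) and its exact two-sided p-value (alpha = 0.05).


Step 1: Enumerate the 45 unordered pairs (i,j) with i<j and classify each by sign(x_j-x_i) * sign(y_j-y_i).
  (1,2):dx=-3,dy=-13->C; (1,3):dx=+5,dy=-3->D; (1,4):dx=+8,dy=-8->D; (1,5):dx=+6,dy=+4->C
  (1,6):dx=+9,dy=-12->D; (1,7):dx=+1,dy=-2->D; (1,8):dx=+4,dy=+2->C; (1,9):dx=-1,dy=-6->C
  (1,10):dx=+7,dy=-10->D; (2,3):dx=+8,dy=+10->C; (2,4):dx=+11,dy=+5->C; (2,5):dx=+9,dy=+17->C
  (2,6):dx=+12,dy=+1->C; (2,7):dx=+4,dy=+11->C; (2,8):dx=+7,dy=+15->C; (2,9):dx=+2,dy=+7->C
  (2,10):dx=+10,dy=+3->C; (3,4):dx=+3,dy=-5->D; (3,5):dx=+1,dy=+7->C; (3,6):dx=+4,dy=-9->D
  (3,7):dx=-4,dy=+1->D; (3,8):dx=-1,dy=+5->D; (3,9):dx=-6,dy=-3->C; (3,10):dx=+2,dy=-7->D
  (4,5):dx=-2,dy=+12->D; (4,6):dx=+1,dy=-4->D; (4,7):dx=-7,dy=+6->D; (4,8):dx=-4,dy=+10->D
  (4,9):dx=-9,dy=+2->D; (4,10):dx=-1,dy=-2->C; (5,6):dx=+3,dy=-16->D; (5,7):dx=-5,dy=-6->C
  (5,8):dx=-2,dy=-2->C; (5,9):dx=-7,dy=-10->C; (5,10):dx=+1,dy=-14->D; (6,7):dx=-8,dy=+10->D
  (6,8):dx=-5,dy=+14->D; (6,9):dx=-10,dy=+6->D; (6,10):dx=-2,dy=+2->D; (7,8):dx=+3,dy=+4->C
  (7,9):dx=-2,dy=-4->C; (7,10):dx=+6,dy=-8->D; (8,9):dx=-5,dy=-8->C; (8,10):dx=+3,dy=-12->D
  (9,10):dx=+8,dy=-4->D
Step 2: C = 21, D = 24, total pairs = 45.
Step 3: tau = (C - D)/(n(n-1)/2) = (21 - 24)/45 = -0.066667.
Step 4: Exact two-sided p-value (enumerate n! = 3628800 permutations of y under H0): p = 0.861801.
Step 5: alpha = 0.05. fail to reject H0.

tau_b = -0.0667 (C=21, D=24), p = 0.861801, fail to reject H0.


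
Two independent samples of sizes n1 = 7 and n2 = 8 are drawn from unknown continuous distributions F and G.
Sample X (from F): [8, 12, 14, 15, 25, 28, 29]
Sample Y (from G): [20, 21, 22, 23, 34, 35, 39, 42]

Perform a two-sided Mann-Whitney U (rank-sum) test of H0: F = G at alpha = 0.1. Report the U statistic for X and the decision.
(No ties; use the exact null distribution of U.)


Step 1: Combine and sort all 15 observations; assign midranks.
sorted (value, group): (8,X), (12,X), (14,X), (15,X), (20,Y), (21,Y), (22,Y), (23,Y), (25,X), (28,X), (29,X), (34,Y), (35,Y), (39,Y), (42,Y)
ranks: 8->1, 12->2, 14->3, 15->4, 20->5, 21->6, 22->7, 23->8, 25->9, 28->10, 29->11, 34->12, 35->13, 39->14, 42->15
Step 2: Rank sum for X: R1 = 1 + 2 + 3 + 4 + 9 + 10 + 11 = 40.
Step 3: U_X = R1 - n1(n1+1)/2 = 40 - 7*8/2 = 40 - 28 = 12.
       U_Y = n1*n2 - U_X = 56 - 12 = 44.
Step 4: No ties, so the exact null distribution of U (based on enumerating the C(15,7) = 6435 equally likely rank assignments) gives the two-sided p-value.
Step 5: p-value = 0.072106; compare to alpha = 0.1. reject H0.

U_X = 12, p = 0.072106, reject H0 at alpha = 0.1.


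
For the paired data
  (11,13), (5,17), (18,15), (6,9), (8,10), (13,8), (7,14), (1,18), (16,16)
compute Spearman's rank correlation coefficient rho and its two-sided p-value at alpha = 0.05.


Step 1: Rank x and y separately (midranks; no ties here).
rank(x): 11->6, 5->2, 18->9, 6->3, 8->5, 13->7, 7->4, 1->1, 16->8
rank(y): 13->4, 17->8, 15->6, 9->2, 10->3, 8->1, 14->5, 18->9, 16->7
Step 2: d_i = R_x(i) - R_y(i); compute d_i^2.
  (6-4)^2=4, (2-8)^2=36, (9-6)^2=9, (3-2)^2=1, (5-3)^2=4, (7-1)^2=36, (4-5)^2=1, (1-9)^2=64, (8-7)^2=1
sum(d^2) = 156.
Step 3: rho = 1 - 6*156 / (9*(9^2 - 1)) = 1 - 936/720 = -0.300000.
Step 4: Under H0, t = rho * sqrt((n-2)/(1-rho^2)) = -0.8321 ~ t(7).
Step 5: Two-sided p-value from the t-distribution with 7 df = 0.432845.
Step 6: alpha = 0.05. fail to reject H0.

rho = -0.3000, p = 0.432845, fail to reject H0 at alpha = 0.05.


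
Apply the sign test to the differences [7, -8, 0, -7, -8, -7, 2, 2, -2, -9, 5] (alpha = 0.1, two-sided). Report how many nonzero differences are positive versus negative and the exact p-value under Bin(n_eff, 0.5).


Step 1: Discard zero differences. Original n = 11; n_eff = number of nonzero differences = 10.
Nonzero differences (with sign): +7, -8, -7, -8, -7, +2, +2, -2, -9, +5
Step 2: Count signs: positive = 4, negative = 6.
Step 3: Under H0: P(positive) = 0.5, so the number of positives S ~ Bin(10, 0.5).
Step 4: Two-sided exact p-value = sum of Bin(10,0.5) probabilities at or below the observed probability = 0.753906.
Step 5: alpha = 0.1. fail to reject H0.

n_eff = 10, pos = 4, neg = 6, p = 0.753906, fail to reject H0.


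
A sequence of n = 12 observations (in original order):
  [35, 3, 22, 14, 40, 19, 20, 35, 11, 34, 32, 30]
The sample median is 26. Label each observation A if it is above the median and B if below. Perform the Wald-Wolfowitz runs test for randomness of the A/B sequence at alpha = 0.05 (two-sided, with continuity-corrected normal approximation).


Step 1: Compute median = 26; label A = above, B = below.
Labels in order: ABBBABBABAAA  (n_A = 6, n_B = 6)
Step 2: Count runs R = 7.
Step 3: Under H0 (random ordering), E[R] = 2*n_A*n_B/(n_A+n_B) + 1 = 2*6*6/12 + 1 = 7.0000.
        Var[R] = 2*n_A*n_B*(2*n_A*n_B - n_A - n_B) / ((n_A+n_B)^2 * (n_A+n_B-1)) = 4320/1584 = 2.7273.
        SD[R] = 1.6514.
Step 4: R = E[R], so z = 0 with no continuity correction.
Step 5: Two-sided p-value via normal approximation = 2*(1 - Phi(|z|)) = 1.000000.
Step 6: alpha = 0.05. fail to reject H0.

R = 7, z = 0.0000, p = 1.000000, fail to reject H0.


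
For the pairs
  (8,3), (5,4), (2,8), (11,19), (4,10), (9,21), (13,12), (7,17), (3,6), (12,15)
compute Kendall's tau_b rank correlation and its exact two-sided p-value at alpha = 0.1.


Step 1: Enumerate the 45 unordered pairs (i,j) with i<j and classify each by sign(x_j-x_i) * sign(y_j-y_i).
  (1,2):dx=-3,dy=+1->D; (1,3):dx=-6,dy=+5->D; (1,4):dx=+3,dy=+16->C; (1,5):dx=-4,dy=+7->D
  (1,6):dx=+1,dy=+18->C; (1,7):dx=+5,dy=+9->C; (1,8):dx=-1,dy=+14->D; (1,9):dx=-5,dy=+3->D
  (1,10):dx=+4,dy=+12->C; (2,3):dx=-3,dy=+4->D; (2,4):dx=+6,dy=+15->C; (2,5):dx=-1,dy=+6->D
  (2,6):dx=+4,dy=+17->C; (2,7):dx=+8,dy=+8->C; (2,8):dx=+2,dy=+13->C; (2,9):dx=-2,dy=+2->D
  (2,10):dx=+7,dy=+11->C; (3,4):dx=+9,dy=+11->C; (3,5):dx=+2,dy=+2->C; (3,6):dx=+7,dy=+13->C
  (3,7):dx=+11,dy=+4->C; (3,8):dx=+5,dy=+9->C; (3,9):dx=+1,dy=-2->D; (3,10):dx=+10,dy=+7->C
  (4,5):dx=-7,dy=-9->C; (4,6):dx=-2,dy=+2->D; (4,7):dx=+2,dy=-7->D; (4,8):dx=-4,dy=-2->C
  (4,9):dx=-8,dy=-13->C; (4,10):dx=+1,dy=-4->D; (5,6):dx=+5,dy=+11->C; (5,7):dx=+9,dy=+2->C
  (5,8):dx=+3,dy=+7->C; (5,9):dx=-1,dy=-4->C; (5,10):dx=+8,dy=+5->C; (6,7):dx=+4,dy=-9->D
  (6,8):dx=-2,dy=-4->C; (6,9):dx=-6,dy=-15->C; (6,10):dx=+3,dy=-6->D; (7,8):dx=-6,dy=+5->D
  (7,9):dx=-10,dy=-6->C; (7,10):dx=-1,dy=+3->D; (8,9):dx=-4,dy=-11->C; (8,10):dx=+5,dy=-2->D
  (9,10):dx=+9,dy=+9->C
Step 2: C = 28, D = 17, total pairs = 45.
Step 3: tau = (C - D)/(n(n-1)/2) = (28 - 17)/45 = 0.244444.
Step 4: Exact two-sided p-value (enumerate n! = 3628800 permutations of y under H0): p = 0.380720.
Step 5: alpha = 0.1. fail to reject H0.

tau_b = 0.2444 (C=28, D=17), p = 0.380720, fail to reject H0.


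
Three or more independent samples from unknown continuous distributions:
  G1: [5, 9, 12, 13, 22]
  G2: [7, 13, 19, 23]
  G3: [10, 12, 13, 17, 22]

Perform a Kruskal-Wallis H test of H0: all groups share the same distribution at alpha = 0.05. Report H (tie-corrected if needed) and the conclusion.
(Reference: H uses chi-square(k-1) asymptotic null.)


Step 1: Combine all N = 14 observations and assign midranks.
sorted (value, group, rank): (5,G1,1), (7,G2,2), (9,G1,3), (10,G3,4), (12,G1,5.5), (12,G3,5.5), (13,G1,8), (13,G2,8), (13,G3,8), (17,G3,10), (19,G2,11), (22,G1,12.5), (22,G3,12.5), (23,G2,14)
Step 2: Sum ranks within each group.
R_1 = 30 (n_1 = 5)
R_2 = 35 (n_2 = 4)
R_3 = 40 (n_3 = 5)
Step 3: H = 12/(N(N+1)) * sum(R_i^2/n_i) - 3(N+1)
     = 12/(14*15) * (30^2/5 + 35^2/4 + 40^2/5) - 3*15
     = 0.057143 * 806.25 - 45
     = 1.071429.
Step 4: Ties present; correction factor C = 1 - 36/(14^3 - 14) = 0.986813. Corrected H = 1.071429 / 0.986813 = 1.085746.
Step 5: Under H0, H ~ chi^2(2); p-value = 0.581076.
Step 6: alpha = 0.05. fail to reject H0.

H = 1.0857, df = 2, p = 0.581076, fail to reject H0.


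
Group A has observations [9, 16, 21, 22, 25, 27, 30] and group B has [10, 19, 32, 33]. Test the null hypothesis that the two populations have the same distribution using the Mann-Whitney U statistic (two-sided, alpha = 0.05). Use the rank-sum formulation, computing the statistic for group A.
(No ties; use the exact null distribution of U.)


Step 1: Combine and sort all 11 observations; assign midranks.
sorted (value, group): (9,X), (10,Y), (16,X), (19,Y), (21,X), (22,X), (25,X), (27,X), (30,X), (32,Y), (33,Y)
ranks: 9->1, 10->2, 16->3, 19->4, 21->5, 22->6, 25->7, 27->8, 30->9, 32->10, 33->11
Step 2: Rank sum for X: R1 = 1 + 3 + 5 + 6 + 7 + 8 + 9 = 39.
Step 3: U_X = R1 - n1(n1+1)/2 = 39 - 7*8/2 = 39 - 28 = 11.
       U_Y = n1*n2 - U_X = 28 - 11 = 17.
Step 4: No ties, so the exact null distribution of U (based on enumerating the C(11,7) = 330 equally likely rank assignments) gives the two-sided p-value.
Step 5: p-value = 0.648485; compare to alpha = 0.05. fail to reject H0.

U_X = 11, p = 0.648485, fail to reject H0 at alpha = 0.05.


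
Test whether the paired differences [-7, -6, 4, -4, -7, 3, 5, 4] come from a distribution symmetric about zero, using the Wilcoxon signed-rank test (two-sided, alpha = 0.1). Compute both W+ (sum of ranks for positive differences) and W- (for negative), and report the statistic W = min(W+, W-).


Step 1: Drop any zero differences (none here) and take |d_i|.
|d| = [7, 6, 4, 4, 7, 3, 5, 4]
Step 2: Midrank |d_i| (ties get averaged ranks).
ranks: |7|->7.5, |6|->6, |4|->3, |4|->3, |7|->7.5, |3|->1, |5|->5, |4|->3
Step 3: Attach original signs; sum ranks with positive sign and with negative sign.
W+ = 3 + 1 + 5 + 3 = 12
W- = 7.5 + 6 + 3 + 7.5 = 24
(Check: W+ + W- = 36 should equal n(n+1)/2 = 36.)
Step 4: Test statistic W = min(W+, W-) = 12.
Step 5: Ties in |d|, so use the tie-corrected normal approximation.
        E[W] = n(n+1)/4 = 8*9/4 = 18.
        Tie groups: |d|=4 (t=3), |d|=7 (t=2); sum(t^3 - t) = 30.
        Var[W] = n(n+1)(2n+1)/24 - sum(t^3-t)/48 = 1224/24 - 30/48 = 50.375.
        z = (W - E[W]) / sqrt(Var[W]) = (12 - 18) / 7.0975 = -0.8454.
        Two-sided p = 2*Phi(z) = 0.397908.
Step 6: alpha = 0.1. fail to reject H0.

W+ = 12, W- = 24, W = min = 12, p = 0.397908, fail to reject H0.


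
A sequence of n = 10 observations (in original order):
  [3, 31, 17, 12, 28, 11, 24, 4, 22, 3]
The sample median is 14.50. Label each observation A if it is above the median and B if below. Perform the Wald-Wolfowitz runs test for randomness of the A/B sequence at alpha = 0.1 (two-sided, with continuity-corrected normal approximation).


Step 1: Compute median = 14.50; label A = above, B = below.
Labels in order: BAABABABAB  (n_A = 5, n_B = 5)
Step 2: Count runs R = 9.
Step 3: Under H0 (random ordering), E[R] = 2*n_A*n_B/(n_A+n_B) + 1 = 2*5*5/10 + 1 = 6.0000.
        Var[R] = 2*n_A*n_B*(2*n_A*n_B - n_A - n_B) / ((n_A+n_B)^2 * (n_A+n_B-1)) = 2000/900 = 2.2222.
        SD[R] = 1.4907.
Step 4: Continuity-corrected z = (R - 0.5 - E[R]) / SD[R] = (9 - 0.5 - 6.0000) / 1.4907 = 1.6771.
Step 5: Two-sided p-value via normal approximation = 2*(1 - Phi(|z|)) = 0.093533.
Step 6: alpha = 0.1. reject H0.

R = 9, z = 1.6771, p = 0.093533, reject H0.


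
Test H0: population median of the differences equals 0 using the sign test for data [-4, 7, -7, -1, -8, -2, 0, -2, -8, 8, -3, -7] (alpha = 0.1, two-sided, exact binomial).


Step 1: Discard zero differences. Original n = 12; n_eff = number of nonzero differences = 11.
Nonzero differences (with sign): -4, +7, -7, -1, -8, -2, -2, -8, +8, -3, -7
Step 2: Count signs: positive = 2, negative = 9.
Step 3: Under H0: P(positive) = 0.5, so the number of positives S ~ Bin(11, 0.5).
Step 4: Two-sided exact p-value = sum of Bin(11,0.5) probabilities at or below the observed probability = 0.065430.
Step 5: alpha = 0.1. reject H0.

n_eff = 11, pos = 2, neg = 9, p = 0.065430, reject H0.
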